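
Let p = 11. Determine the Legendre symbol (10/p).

-1

Pull out 2: since 11 ≡ 3 (mod 8), (2/11) = -1.
Reciprocity: 5 ≡ 1 and 11 ≡ 3 (mod 4), so (5/11) = +(11/5).
Reduce top mod 5: now compute (1/5).
Reached (1/5) = 1. Collecting the sign flips along the way, the symbol is -1.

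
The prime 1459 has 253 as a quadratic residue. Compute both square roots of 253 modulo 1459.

220, 1239

Since 1459 ≡ 3 (mod 4), a square root of 253 is 253^((1459+1)/4) = 253^365 mod 1459.
Repeated squaring: 253^2≡1272, 253^4≡1412, 253^8≡750, 253^16≡785, 253^32≡527, 253^64≡519, 253^128≡905, 253^256≡526 (mod 1459).
253^365 = 253^(256+64+32+8+4+1) ≡ 220 (mod 1459).
Check: 220² = 48400 ≡ 253 (mod 1459). The two roots are 220 and 1239.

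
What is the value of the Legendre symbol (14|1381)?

Pull out 2: since 1381 ≡ 5 (mod 8), (2/1381) = -1.
Reciprocity: 7 ≡ 3 and 1381 ≡ 1 (mod 4), so (7/1381) = +(1381/7).
Reduce top mod 7: now compute (2/7).
Pull out 2: since 7 ≡ 7 (mod 8), (2/7) = +1.
Reached (1/7) = 1. Collecting the sign flips along the way, the symbol is -1.

-1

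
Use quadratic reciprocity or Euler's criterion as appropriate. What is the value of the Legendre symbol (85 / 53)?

Euler's criterion: (85/53) ≡ 32^26 (mod 53).
32^2 ≡ 17 (mod 53)
32^4 ≡ 24 (mod 53)
32^8 ≡ 46 (mod 53)
32^16 ≡ 49 (mod 53)
32^26 = 32^(16+8+2) ≡ 52 (mod 53).
Result is 52 ≡ −1, so (85/53) = −1.

-1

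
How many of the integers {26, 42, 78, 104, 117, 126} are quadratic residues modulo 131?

1

(26/131) = -1 → non-residue.
(42/131) = -1 → non-residue.
(78/131) = -1 → non-residue.
(104/131) = -1 → non-residue.
(117/131) = +1 → QR.
(126/131) = -1 → non-residue.
Total quadratic residues among the 6: 1.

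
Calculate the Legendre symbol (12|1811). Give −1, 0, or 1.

Pull out 2^2: since 1811 ≡ 3 (mod 8), (2/1811) = -1, so (2/1811)^2 = +1.
Reciprocity: 3 ≡ 3 and 1811 ≡ 3 (mod 4), so (3/1811) = −(1811/3).
Reduce top mod 3: now compute (2/3).
Pull out 2: since 3 ≡ 3 (mod 8), (2/3) = -1.
Reached (1/3) = 1. Collecting the sign flips along the way, the symbol is +1.

1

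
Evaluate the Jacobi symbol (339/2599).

Reciprocity: 339 ≡ 3 and 2599 ≡ 3 (mod 4), so (339/2599) = −(2599/339).
Reduce top mod 339: now compute (226/339).
Pull out 2: since 339 ≡ 3 (mod 8), (2/339) = -1.
Reciprocity: 113 ≡ 1 and 339 ≡ 3 (mod 4), so (113/339) = +(339/113).
Reduce top mod 113: now compute (0/113).
Top reduces to 0: gcd > 1, so the symbol is 0.

0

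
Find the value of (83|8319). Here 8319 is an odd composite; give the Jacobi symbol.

1

Reciprocity: 83 ≡ 3 and 8319 ≡ 3 (mod 4), so (83/8319) = −(8319/83).
Reduce top mod 83: now compute (19/83).
Reciprocity: 19 ≡ 3 and 83 ≡ 3 (mod 4), so (19/83) = −(83/19).
Reduce top mod 19: now compute (7/19).
Reciprocity: 7 ≡ 3 and 19 ≡ 3 (mod 4), so (7/19) = −(19/7).
Reduce top mod 7: now compute (5/7).
Reciprocity: 5 ≡ 1 and 7 ≡ 3 (mod 4), so (5/7) = +(7/5).
Reduce top mod 5: now compute (2/5).
Pull out 2: since 5 ≡ 5 (mod 8), (2/5) = -1.
Reached (1/5) = 1. Collecting the sign flips along the way, the symbol is +1.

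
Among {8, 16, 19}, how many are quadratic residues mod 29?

(8/29) = -1 → non-residue.
(16/29) = +1 → QR.
(19/29) = -1 → non-residue.
Total quadratic residues among the 3: 1.

1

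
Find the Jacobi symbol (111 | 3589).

Reciprocity: 111 ≡ 3 and 3589 ≡ 1 (mod 4), so (111/3589) = +(3589/111).
Reduce top mod 111: now compute (37/111).
Reciprocity: 37 ≡ 1 and 111 ≡ 3 (mod 4), so (37/111) = +(111/37).
Reduce top mod 37: now compute (0/37).
Top reduces to 0: gcd > 1, so the symbol is 0.

0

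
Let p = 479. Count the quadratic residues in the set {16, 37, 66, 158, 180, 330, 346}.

5

(16/479) = +1 → QR.
(37/479) = -1 → non-residue.
(66/479) = +1 → QR.
(158/479) = -1 → non-residue.
(180/479) = +1 → QR.
(330/479) = +1 → QR.
(346/479) = +1 → QR.
Total quadratic residues among the 7: 5.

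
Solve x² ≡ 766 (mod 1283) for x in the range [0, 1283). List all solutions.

Since 1283 ≡ 3 (mod 4), a square root of 766 is 766^((1283+1)/4) = 766^321 mod 1283.
Repeated squaring: 766^2≡425, 766^4≡1005, 766^8≡304, 766^16≡40, 766^32≡317, 766^64≡415, 766^128≡303, 766^256≡716 (mod 1283).
766^321 = 766^(256+64+1) ≡ 1191 (mod 1283).
Check: 1191² = 1418481 ≡ 766 (mod 1283). The two roots are 92 and 1191.

92, 1191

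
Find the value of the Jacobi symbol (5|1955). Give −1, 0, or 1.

0

Reciprocity: 5 ≡ 1 and 1955 ≡ 3 (mod 4), so (5/1955) = +(1955/5).
Reduce top mod 5: now compute (0/5).
Top reduces to 0: gcd > 1, so the symbol is 0.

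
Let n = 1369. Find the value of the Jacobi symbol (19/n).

1

Reciprocity: 19 ≡ 3 and 1369 ≡ 1 (mod 4), so (19/1369) = +(1369/19).
Reduce top mod 19: now compute (1/19).
Reached (1/19) = 1. Collecting the sign flips along the way, the symbol is +1.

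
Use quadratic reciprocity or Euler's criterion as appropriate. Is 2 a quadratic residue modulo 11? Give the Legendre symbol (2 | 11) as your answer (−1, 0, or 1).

-1

Pull out 2: since 11 ≡ 3 (mod 8), (2/11) = -1.
Reached (1/11) = 1. Collecting the sign flips along the way, the symbol is -1.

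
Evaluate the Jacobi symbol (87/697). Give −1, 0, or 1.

1

Reciprocity: 87 ≡ 3 and 697 ≡ 1 (mod 4), so (87/697) = +(697/87).
Reduce top mod 87: now compute (1/87).
Reached (1/87) = 1. Collecting the sign flips along the way, the symbol is +1.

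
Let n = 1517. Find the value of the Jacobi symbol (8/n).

-1

Pull out 2^3: since 1517 ≡ 5 (mod 8), (2/1517) = -1, so (2/1517)^3 = -1.
Reached (1/1517) = 1. Collecting the sign flips along the way, the symbol is -1.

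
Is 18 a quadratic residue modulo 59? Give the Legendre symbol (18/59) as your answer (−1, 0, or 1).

-1

Euler's criterion: (18/59) ≡ 18^29 (mod 59).
18^2 ≡ 29 (mod 59)
18^4 ≡ 15 (mod 59)
18^8 ≡ 48 (mod 59)
18^16 ≡ 3 (mod 59)
18^29 = 18^(16+8+4+1) ≡ 58 (mod 59).
Result is 58 ≡ −1, so (18/59) = −1.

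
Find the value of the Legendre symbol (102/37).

First reduce: 102 ≡ 28 (mod 37).
Pull out 2^2: since 37 ≡ 5 (mod 8), (2/37) = -1, so (2/37)^2 = +1.
Reciprocity: 7 ≡ 3 and 37 ≡ 1 (mod 4), so (7/37) = +(37/7).
Reduce top mod 7: now compute (2/7).
Pull out 2: since 7 ≡ 7 (mod 8), (2/7) = +1.
Reached (1/7) = 1. Collecting the sign flips along the way, the symbol is +1.

1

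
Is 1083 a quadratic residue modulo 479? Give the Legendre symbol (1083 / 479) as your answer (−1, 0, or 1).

First reduce: 1083 ≡ 125 (mod 479).
Reciprocity: 125 ≡ 1 and 479 ≡ 3 (mod 4), so (125/479) = +(479/125).
Reduce top mod 125: now compute (104/125).
Pull out 2^3: since 125 ≡ 5 (mod 8), (2/125) = -1, so (2/125)^3 = -1.
Reciprocity: 13 ≡ 1 and 125 ≡ 1 (mod 4), so (13/125) = +(125/13).
Reduce top mod 13: now compute (8/13).
Pull out 2^3: since 13 ≡ 5 (mod 8), (2/13) = -1, so (2/13)^3 = -1.
Reached (1/13) = 1. Collecting the sign flips along the way, the symbol is +1.

1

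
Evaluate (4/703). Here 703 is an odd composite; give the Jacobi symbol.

Pull out 2^2: since 703 ≡ 7 (mod 8), (2/703) = +1, so (2/703)^2 = +1.
Reached (1/703) = 1. Collecting the sign flips along the way, the symbol is +1.

1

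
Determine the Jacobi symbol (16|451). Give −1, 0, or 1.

Pull out 2^4: since 451 ≡ 3 (mod 8), (2/451) = -1, so (2/451)^4 = +1.
Reached (1/451) = 1. Collecting the sign flips along the way, the symbol is +1.

1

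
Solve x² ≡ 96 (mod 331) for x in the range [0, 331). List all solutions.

33, 298

Since 331 ≡ 3 (mod 4), a square root of 96 is 96^((331+1)/4) = 96^83 mod 331.
Repeated squaring: 96^2≡279, 96^4≡56, 96^8≡157, 96^16≡155, 96^32≡193, 96^64≡177 (mod 331).
96^83 = 96^(64+16+2+1) ≡ 33 (mod 331).
Check: 33² = 1089 ≡ 96 (mod 331). The two roots are 33 and 298.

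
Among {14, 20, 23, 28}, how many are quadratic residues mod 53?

1

(14/53) = -1 → non-residue.
(20/53) = -1 → non-residue.
(23/53) = -1 → non-residue.
(28/53) = +1 → QR.
Total quadratic residues among the 4: 1.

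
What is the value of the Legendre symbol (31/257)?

1

Euler's criterion: (31/257) ≡ 31^128 (mod 257).
31^2 ≡ 190 (mod 257)
31^4 ≡ 120 (mod 257)
31^8 ≡ 8 (mod 257)
31^16 ≡ 64 (mod 257)
31^32 ≡ 241 (mod 257)
31^64 ≡ 256 (mod 257)
31^128 ≡ 1 (mod 257)
31^128 = 31^(128) ≡ 1 (mod 257).
Result is 1, so (31/257) = 1.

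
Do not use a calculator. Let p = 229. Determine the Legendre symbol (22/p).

-1

Pull out 2: since 229 ≡ 5 (mod 8), (2/229) = -1.
Reciprocity: 11 ≡ 3 and 229 ≡ 1 (mod 4), so (11/229) = +(229/11).
Reduce top mod 11: now compute (9/11).
Reciprocity: 9 ≡ 1 and 11 ≡ 3 (mod 4), so (9/11) = +(11/9).
Reduce top mod 9: now compute (2/9).
Pull out 2: since 9 ≡ 1 (mod 8), (2/9) = +1.
Reached (1/9) = 1. Collecting the sign flips along the way, the symbol is -1.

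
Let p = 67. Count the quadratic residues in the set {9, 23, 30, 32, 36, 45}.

(9/67) = +1 → QR.
(23/67) = +1 → QR.
(30/67) = -1 → non-residue.
(32/67) = -1 → non-residue.
(36/67) = +1 → QR.
(45/67) = -1 → non-residue.
Total quadratic residues among the 6: 3.

3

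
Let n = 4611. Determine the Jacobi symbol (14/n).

-1

Pull out 2: since 4611 ≡ 3 (mod 8), (2/4611) = -1.
Reciprocity: 7 ≡ 3 and 4611 ≡ 3 (mod 4), so (7/4611) = −(4611/7).
Reduce top mod 7: now compute (5/7).
Reciprocity: 5 ≡ 1 and 7 ≡ 3 (mod 4), so (5/7) = +(7/5).
Reduce top mod 5: now compute (2/5).
Pull out 2: since 5 ≡ 5 (mod 8), (2/5) = -1.
Reached (1/5) = 1. Collecting the sign flips along the way, the symbol is -1.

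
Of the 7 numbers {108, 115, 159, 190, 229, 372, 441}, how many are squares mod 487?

2

(108/487) = -1 → non-residue.
(115/487) = +1 → QR.
(159/487) = -1 → non-residue.
(190/487) = -1 → non-residue.
(229/487) = -1 → non-residue.
(372/487) = -1 → non-residue.
(441/487) = +1 → QR.
Total quadratic residues among the 7: 2.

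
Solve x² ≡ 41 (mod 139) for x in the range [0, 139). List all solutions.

67, 72

Since 139 ≡ 3 (mod 4), a square root of 41 is 41^((139+1)/4) = 41^35 mod 139.
Repeated squaring: 41^2≡13, 41^4≡30, 41^8≡66, 41^16≡47, 41^32≡124 (mod 139).
41^35 = 41^(32+2+1) ≡ 67 (mod 139).
Check: 67² = 4489 ≡ 41 (mod 139). The two roots are 67 and 72.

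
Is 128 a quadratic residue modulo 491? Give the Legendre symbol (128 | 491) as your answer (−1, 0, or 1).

Pull out 2^7: since 491 ≡ 3 (mod 8), (2/491) = -1, so (2/491)^7 = -1.
Reached (1/491) = 1. Collecting the sign flips along the way, the symbol is -1.

-1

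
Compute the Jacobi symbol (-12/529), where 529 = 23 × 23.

1

First reduce: -12 ≡ 517 (mod 529).
Reciprocity: 517 ≡ 1 and 529 ≡ 1 (mod 4), so (517/529) = +(529/517).
Reduce top mod 517: now compute (12/517).
Pull out 2^2: since 517 ≡ 5 (mod 8), (2/517) = -1, so (2/517)^2 = +1.
Reciprocity: 3 ≡ 3 and 517 ≡ 1 (mod 4), so (3/517) = +(517/3).
Reduce top mod 3: now compute (1/3).
Reached (1/3) = 1. Collecting the sign flips along the way, the symbol is +1.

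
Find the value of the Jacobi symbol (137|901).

-1

Reciprocity: 137 ≡ 1 and 901 ≡ 1 (mod 4), so (137/901) = +(901/137).
Reduce top mod 137: now compute (79/137).
Reciprocity: 79 ≡ 3 and 137 ≡ 1 (mod 4), so (79/137) = +(137/79).
Reduce top mod 79: now compute (58/79).
Pull out 2: since 79 ≡ 7 (mod 8), (2/79) = +1.
Reciprocity: 29 ≡ 1 and 79 ≡ 3 (mod 4), so (29/79) = +(79/29).
Reduce top mod 29: now compute (21/29).
Reciprocity: 21 ≡ 1 and 29 ≡ 1 (mod 4), so (21/29) = +(29/21).
Reduce top mod 21: now compute (8/21).
Pull out 2^3: since 21 ≡ 5 (mod 8), (2/21) = -1, so (2/21)^3 = -1.
Reached (1/21) = 1. Collecting the sign flips along the way, the symbol is -1.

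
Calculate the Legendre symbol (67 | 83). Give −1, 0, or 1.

Euler's criterion: (67/83) ≡ 67^41 (mod 83).
67^2 ≡ 7 (mod 83)
67^4 ≡ 49 (mod 83)
67^8 ≡ 77 (mod 83)
67^16 ≡ 36 (mod 83)
67^32 ≡ 51 (mod 83)
67^41 = 67^(32+8+1) ≡ 82 (mod 83).
Result is 82 ≡ −1, so (67/83) = −1.

-1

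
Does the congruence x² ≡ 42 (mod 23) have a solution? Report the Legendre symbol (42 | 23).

First reduce: 42 ≡ 19 (mod 23).
Reciprocity: 19 ≡ 3 and 23 ≡ 3 (mod 4), so (19/23) = −(23/19).
Reduce top mod 19: now compute (4/19).
Pull out 2^2: since 19 ≡ 3 (mod 8), (2/19) = -1, so (2/19)^2 = +1.
Reached (1/19) = 1. Collecting the sign flips along the way, the symbol is -1.

-1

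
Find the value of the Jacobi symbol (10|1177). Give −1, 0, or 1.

-1

Pull out 2: since 1177 ≡ 1 (mod 8), (2/1177) = +1.
Reciprocity: 5 ≡ 1 and 1177 ≡ 1 (mod 4), so (5/1177) = +(1177/5).
Reduce top mod 5: now compute (2/5).
Pull out 2: since 5 ≡ 5 (mod 8), (2/5) = -1.
Reached (1/5) = 1. Collecting the sign flips along the way, the symbol is -1.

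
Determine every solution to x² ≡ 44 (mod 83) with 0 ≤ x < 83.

Since 83 ≡ 3 (mod 4), a square root of 44 is 44^((83+1)/4) = 44^21 mod 83.
Repeated squaring: 44^2≡27, 44^4≡65, 44^8≡75, 44^16≡64 (mod 83).
44^21 = 44^(16+4+1) ≡ 25 (mod 83).
Check: 25² = 625 ≡ 44 (mod 83). The two roots are 25 and 58.

25, 58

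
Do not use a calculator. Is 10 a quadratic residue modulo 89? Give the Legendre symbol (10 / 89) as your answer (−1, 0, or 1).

Euler's criterion: (10/89) ≡ 10^44 (mod 89).
10^2 ≡ 11 (mod 89)
10^4 ≡ 32 (mod 89)
10^8 ≡ 45 (mod 89)
10^16 ≡ 67 (mod 89)
10^32 ≡ 39 (mod 89)
10^44 = 10^(32+8+4) ≡ 1 (mod 89).
Result is 1, so (10/89) = 1.

1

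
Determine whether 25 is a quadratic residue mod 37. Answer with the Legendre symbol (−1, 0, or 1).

1

Reciprocity: 25 ≡ 1 and 37 ≡ 1 (mod 4), so (25/37) = +(37/25).
Reduce top mod 25: now compute (12/25).
Pull out 2^2: since 25 ≡ 1 (mod 8), (2/25) = +1, so (2/25)^2 = +1.
Reciprocity: 3 ≡ 3 and 25 ≡ 1 (mod 4), so (3/25) = +(25/3).
Reduce top mod 3: now compute (1/3).
Reached (1/3) = 1. Collecting the sign flips along the way, the symbol is +1.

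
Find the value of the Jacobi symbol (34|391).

0

Pull out 2: since 391 ≡ 7 (mod 8), (2/391) = +1.
Reciprocity: 17 ≡ 1 and 391 ≡ 3 (mod 4), so (17/391) = +(391/17).
Reduce top mod 17: now compute (0/17).
Top reduces to 0: gcd > 1, so the symbol is 0.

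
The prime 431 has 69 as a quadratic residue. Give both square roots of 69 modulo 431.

Since 431 ≡ 3 (mod 4), a square root of 69 is 69^((431+1)/4) = 69^108 mod 431.
Repeated squaring: 69^2≡20, 69^4≡400, 69^8≡99, 69^16≡319, 69^32≡45, 69^64≡301 (mod 431).
69^108 = 69^(64+32+8+4) ≡ 345 (mod 431).
Check: 345² = 119025 ≡ 69 (mod 431). The two roots are 86 and 345.

86, 345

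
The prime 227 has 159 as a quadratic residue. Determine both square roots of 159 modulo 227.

39, 188

Since 227 ≡ 3 (mod 4), a square root of 159 is 159^((227+1)/4) = 159^57 mod 227.
Repeated squaring: 159^2≡84, 159^4≡19, 159^8≡134, 159^16≡23, 159^32≡75 (mod 227).
159^57 = 159^(32+16+8+1) ≡ 188 (mod 227).
Check: 188² = 35344 ≡ 159 (mod 227). The two roots are 39 and 188.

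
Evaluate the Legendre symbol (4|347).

1

Pull out 2^2: since 347 ≡ 3 (mod 8), (2/347) = -1, so (2/347)^2 = +1.
Reached (1/347) = 1. Collecting the sign flips along the way, the symbol is +1.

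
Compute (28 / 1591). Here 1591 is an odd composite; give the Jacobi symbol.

-1

Pull out 2^2: since 1591 ≡ 7 (mod 8), (2/1591) = +1, so (2/1591)^2 = +1.
Reciprocity: 7 ≡ 3 and 1591 ≡ 3 (mod 4), so (7/1591) = −(1591/7).
Reduce top mod 7: now compute (2/7).
Pull out 2: since 7 ≡ 7 (mod 8), (2/7) = +1.
Reached (1/7) = 1. Collecting the sign flips along the way, the symbol is -1.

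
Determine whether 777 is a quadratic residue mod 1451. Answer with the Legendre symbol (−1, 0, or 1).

1

Reciprocity: 777 ≡ 1 and 1451 ≡ 3 (mod 4), so (777/1451) = +(1451/777).
Reduce top mod 777: now compute (674/777).
Pull out 2: since 777 ≡ 1 (mod 8), (2/777) = +1.
Reciprocity: 337 ≡ 1 and 777 ≡ 1 (mod 4), so (337/777) = +(777/337).
Reduce top mod 337: now compute (103/337).
Reciprocity: 103 ≡ 3 and 337 ≡ 1 (mod 4), so (103/337) = +(337/103).
Reduce top mod 103: now compute (28/103).
Pull out 2^2: since 103 ≡ 7 (mod 8), (2/103) = +1, so (2/103)^2 = +1.
Reciprocity: 7 ≡ 3 and 103 ≡ 3 (mod 4), so (7/103) = −(103/7).
Reduce top mod 7: now compute (5/7).
Reciprocity: 5 ≡ 1 and 7 ≡ 3 (mod 4), so (5/7) = +(7/5).
Reduce top mod 5: now compute (2/5).
Pull out 2: since 5 ≡ 5 (mod 8), (2/5) = -1.
Reached (1/5) = 1. Collecting the sign flips along the way, the symbol is +1.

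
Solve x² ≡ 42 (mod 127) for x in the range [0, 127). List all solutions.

Since 127 ≡ 3 (mod 4), a square root of 42 is 42^((127+1)/4) = 42^32 mod 127.
Repeated squaring: 42^2≡113, 42^4≡69, 42^8≡62, 42^16≡34, 42^32≡13 (mod 127).
42^32 = 42^(32) ≡ 13 (mod 127).
Check: 13² = 169 ≡ 42 (mod 127). The two roots are 13 and 114.

13, 114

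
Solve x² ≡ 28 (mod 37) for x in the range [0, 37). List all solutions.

37 ≡ 1 (mod 4), so we find a root by search.
Trying successive values, 18² = 324 ≡ 28 (mod 37). The other root is 37 − 18 = 19.

18, 19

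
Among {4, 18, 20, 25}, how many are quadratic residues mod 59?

(4/59) = +1 → QR.
(18/59) = -1 → non-residue.
(20/59) = +1 → QR.
(25/59) = +1 → QR.
Total quadratic residues among the 4: 3.

3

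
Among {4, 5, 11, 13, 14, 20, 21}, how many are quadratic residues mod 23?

2

(4/23) = +1 → QR.
(5/23) = -1 → non-residue.
(11/23) = -1 → non-residue.
(13/23) = +1 → QR.
(14/23) = -1 → non-residue.
(20/23) = -1 → non-residue.
(21/23) = -1 → non-residue.
Total quadratic residues among the 7: 2.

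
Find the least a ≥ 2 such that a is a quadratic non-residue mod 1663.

(2/1663) = +1, so 2 is a residue.
(3/1663) = −1, so 3 is the smallest positive non-residue mod 1663.

3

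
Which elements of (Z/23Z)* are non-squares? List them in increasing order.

Square k = 1,…,11 (k and 23−k give the same square):
1²=1, 2²=4, 3²=9, 4²=16, 5²≡2, 6²≡13, 7²≡3, 8²≡18, 9²≡12, 10²≡8, 11²≡6 (mod 23).
The residues are {1, 2, 3, 4, 6, 8, 9, 12, 13, 16, 18}; the non-residues are the remaining 11 nonzero classes.

5, 7, 10, 11, 14, 15, 17, 19, 20, 21, 22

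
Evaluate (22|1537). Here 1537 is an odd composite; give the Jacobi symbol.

Pull out 2: since 1537 ≡ 1 (mod 8), (2/1537) = +1.
Reciprocity: 11 ≡ 3 and 1537 ≡ 1 (mod 4), so (11/1537) = +(1537/11).
Reduce top mod 11: now compute (8/11).
Pull out 2^3: since 11 ≡ 3 (mod 8), (2/11) = -1, so (2/11)^3 = -1.
Reached (1/11) = 1. Collecting the sign flips along the way, the symbol is -1.

-1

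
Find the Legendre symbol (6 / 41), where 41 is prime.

Euler's criterion: (6/41) ≡ 6^20 (mod 41).
6^2 ≡ 36 (mod 41)
6^4 ≡ 25 (mod 41)
6^8 ≡ 10 (mod 41)
6^16 ≡ 18 (mod 41)
6^20 = 6^(16+4) ≡ 40 (mod 41).
Result is 40 ≡ −1, so (6/41) = −1.

-1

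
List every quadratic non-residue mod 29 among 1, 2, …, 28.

2,3,8,10,11,12,14,15,17,18,19,21,26,27

Square k = 1,…,14 (k and 29−k give the same square):
1²=1, 2²=4, 3²=9, 4²=16, 5²=25, 6²≡7, 7²≡20, 8²≡6, 9²≡23, 10²≡13, 11²≡5, 12²≡28, 13²≡24, 14²≡22 (mod 29).
The residues are {1, 4, 5, 6, 7, 9, 13, 16, 20, 22, 23, 24, 25, 28}; the non-residues are the remaining 14 nonzero classes.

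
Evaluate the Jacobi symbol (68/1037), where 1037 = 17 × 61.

0

Pull out 2^2: since 1037 ≡ 5 (mod 8), (2/1037) = -1, so (2/1037)^2 = +1.
Reciprocity: 17 ≡ 1 and 1037 ≡ 1 (mod 4), so (17/1037) = +(1037/17).
Reduce top mod 17: now compute (0/17).
Top reduces to 0: gcd > 1, so the symbol is 0.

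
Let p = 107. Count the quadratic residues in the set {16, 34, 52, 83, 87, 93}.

5

(16/107) = +1 → QR.
(34/107) = +1 → QR.
(52/107) = +1 → QR.
(83/107) = +1 → QR.
(87/107) = +1 → QR.
(93/107) = -1 → non-residue.
Total quadratic residues among the 6: 5.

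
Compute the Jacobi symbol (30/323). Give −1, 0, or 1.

1

Pull out 2: since 323 ≡ 3 (mod 8), (2/323) = -1.
Reciprocity: 15 ≡ 3 and 323 ≡ 3 (mod 4), so (15/323) = −(323/15).
Reduce top mod 15: now compute (8/15).
Pull out 2^3: since 15 ≡ 7 (mod 8), (2/15) = +1, so (2/15)^3 = +1.
Reached (1/15) = 1. Collecting the sign flips along the way, the symbol is +1.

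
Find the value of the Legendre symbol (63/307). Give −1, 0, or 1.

1

Euler's criterion: (63/307) ≡ 63^153 (mod 307).
63^2 ≡ 285 (mod 307)
63^4 ≡ 177 (mod 307)
63^8 ≡ 15 (mod 307)
63^16 ≡ 225 (mod 307)
63^32 ≡ 277 (mod 307)
63^64 ≡ 286 (mod 307)
63^128 ≡ 134 (mod 307)
63^153 = 63^(128+16+8+1) ≡ 1 (mod 307).
Result is 1, so (63/307) = 1.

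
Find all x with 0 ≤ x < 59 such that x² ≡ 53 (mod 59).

17, 42

Since 59 ≡ 3 (mod 4), a square root of 53 is 53^((59+1)/4) = 53^15 mod 59.
Repeated squaring: 53^2≡36, 53^4≡57, 53^8≡4 (mod 59).
53^15 = 53^(8+4+2+1) ≡ 17 (mod 59).
Check: 17² = 289 ≡ 53 (mod 59). The two roots are 17 and 42.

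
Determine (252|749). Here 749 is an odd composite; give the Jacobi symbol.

0

Pull out 2^2: since 749 ≡ 5 (mod 8), (2/749) = -1, so (2/749)^2 = +1.
Reciprocity: 63 ≡ 3 and 749 ≡ 1 (mod 4), so (63/749) = +(749/63).
Reduce top mod 63: now compute (56/63).
Pull out 2^3: since 63 ≡ 7 (mod 8), (2/63) = +1, so (2/63)^3 = +1.
Reciprocity: 7 ≡ 3 and 63 ≡ 3 (mod 4), so (7/63) = −(63/7).
Reduce top mod 7: now compute (0/7).
Top reduces to 0: gcd > 1, so the symbol is 0.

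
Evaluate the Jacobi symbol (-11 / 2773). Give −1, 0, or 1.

First reduce: -11 ≡ 2762 (mod 2773).
Pull out 2: since 2773 ≡ 5 (mod 8), (2/2773) = -1.
Reciprocity: 1381 ≡ 1 and 2773 ≡ 1 (mod 4), so (1381/2773) = +(2773/1381).
Reduce top mod 1381: now compute (11/1381).
Reciprocity: 11 ≡ 3 and 1381 ≡ 1 (mod 4), so (11/1381) = +(1381/11).
Reduce top mod 11: now compute (6/11).
Pull out 2: since 11 ≡ 3 (mod 8), (2/11) = -1.
Reciprocity: 3 ≡ 3 and 11 ≡ 3 (mod 4), so (3/11) = −(11/3).
Reduce top mod 3: now compute (2/3).
Pull out 2: since 3 ≡ 3 (mod 8), (2/3) = -1.
Reached (1/3) = 1. Collecting the sign flips along the way, the symbol is +1.

1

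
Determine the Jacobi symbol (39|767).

0

Reciprocity: 39 ≡ 3 and 767 ≡ 3 (mod 4), so (39/767) = −(767/39).
Reduce top mod 39: now compute (26/39).
Pull out 2: since 39 ≡ 7 (mod 8), (2/39) = +1.
Reciprocity: 13 ≡ 1 and 39 ≡ 3 (mod 4), so (13/39) = +(39/13).
Reduce top mod 13: now compute (0/13).
Top reduces to 0: gcd > 1, so the symbol is 0.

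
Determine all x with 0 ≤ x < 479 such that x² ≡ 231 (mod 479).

173, 306

Since 479 ≡ 3 (mod 4), a square root of 231 is 231^((479+1)/4) = 231^120 mod 479.
Repeated squaring: 231^2≡192, 231^4≡460, 231^8≡361, 231^16≡33, 231^32≡131, 231^64≡396 (mod 479).
231^120 = 231^(64+32+16+8) ≡ 173 (mod 479).
Check: 173² = 29929 ≡ 231 (mod 479). The two roots are 173 and 306.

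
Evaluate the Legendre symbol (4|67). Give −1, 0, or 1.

1

Pull out 2^2: since 67 ≡ 3 (mod 8), (2/67) = -1, so (2/67)^2 = +1.
Reached (1/67) = 1. Collecting the sign flips along the way, the symbol is +1.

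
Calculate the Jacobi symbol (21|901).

-1

Reciprocity: 21 ≡ 1 and 901 ≡ 1 (mod 4), so (21/901) = +(901/21).
Reduce top mod 21: now compute (19/21).
Reciprocity: 19 ≡ 3 and 21 ≡ 1 (mod 4), so (19/21) = +(21/19).
Reduce top mod 19: now compute (2/19).
Pull out 2: since 19 ≡ 3 (mod 8), (2/19) = -1.
Reached (1/19) = 1. Collecting the sign flips along the way, the symbol is -1.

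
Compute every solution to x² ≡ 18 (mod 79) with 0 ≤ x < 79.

Since 79 ≡ 3 (mod 4), a square root of 18 is 18^((79+1)/4) = 18^20 mod 79.
Repeated squaring: 18^2≡8, 18^4≡64, 18^8≡67, 18^16≡65 (mod 79).
18^20 = 18^(16+4) ≡ 52 (mod 79).
Check: 52² = 2704 ≡ 18 (mod 79). The two roots are 27 and 52.

27, 52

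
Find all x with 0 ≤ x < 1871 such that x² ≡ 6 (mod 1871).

656, 1215

Since 1871 ≡ 3 (mod 4), a square root of 6 is 6^((1871+1)/4) = 6^468 mod 1871.
Repeated squaring: 6^2≡36, 6^4≡1296, 6^8≡1329, 6^16≡17, 6^32≡289, 6^64≡1197, 6^128≡1494, 6^256≡1804 (mod 1871).
6^468 = 6^(256+128+64+16+4) ≡ 1215 (mod 1871).
Check: 1215² = 1476225 ≡ 6 (mod 1871). The two roots are 656 and 1215.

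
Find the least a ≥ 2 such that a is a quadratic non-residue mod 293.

2

(2/293) = −1, so 2 is the smallest positive non-residue mod 293.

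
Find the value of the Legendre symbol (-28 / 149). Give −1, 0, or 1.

1

First reduce: -28 ≡ 121 (mod 149).
Reciprocity: 121 ≡ 1 and 149 ≡ 1 (mod 4), so (121/149) = +(149/121).
Reduce top mod 121: now compute (28/121).
Pull out 2^2: since 121 ≡ 1 (mod 8), (2/121) = +1, so (2/121)^2 = +1.
Reciprocity: 7 ≡ 3 and 121 ≡ 1 (mod 4), so (7/121) = +(121/7).
Reduce top mod 7: now compute (2/7).
Pull out 2: since 7 ≡ 7 (mod 8), (2/7) = +1.
Reached (1/7) = 1. Collecting the sign flips along the way, the symbol is +1.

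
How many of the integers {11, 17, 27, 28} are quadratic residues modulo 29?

1

(11/29) = -1 → non-residue.
(17/29) = -1 → non-residue.
(27/29) = -1 → non-residue.
(28/29) = +1 → QR.
Total quadratic residues among the 4: 1.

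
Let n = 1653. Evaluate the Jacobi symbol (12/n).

0

Pull out 2^2: since 1653 ≡ 5 (mod 8), (2/1653) = -1, so (2/1653)^2 = +1.
Reciprocity: 3 ≡ 3 and 1653 ≡ 1 (mod 4), so (3/1653) = +(1653/3).
Reduce top mod 3: now compute (0/3).
Top reduces to 0: gcd > 1, so the symbol is 0.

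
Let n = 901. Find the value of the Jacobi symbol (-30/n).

-1

First reduce: -30 ≡ 871 (mod 901).
Reciprocity: 871 ≡ 3 and 901 ≡ 1 (mod 4), so (871/901) = +(901/871).
Reduce top mod 871: now compute (30/871).
Pull out 2: since 871 ≡ 7 (mod 8), (2/871) = +1.
Reciprocity: 15 ≡ 3 and 871 ≡ 3 (mod 4), so (15/871) = −(871/15).
Reduce top mod 15: now compute (1/15).
Reached (1/15) = 1. Collecting the sign flips along the way, the symbol is -1.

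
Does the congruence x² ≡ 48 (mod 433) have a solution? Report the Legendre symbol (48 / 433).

Pull out 2^4: since 433 ≡ 1 (mod 8), (2/433) = +1, so (2/433)^4 = +1.
Reciprocity: 3 ≡ 3 and 433 ≡ 1 (mod 4), so (3/433) = +(433/3).
Reduce top mod 3: now compute (1/3).
Reached (1/3) = 1. Collecting the sign flips along the way, the symbol is +1.

1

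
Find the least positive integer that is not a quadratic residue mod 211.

(2/211) = −1, so 2 is the smallest positive non-residue mod 211.

2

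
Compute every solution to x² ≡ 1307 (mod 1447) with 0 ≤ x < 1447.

Since 1447 ≡ 3 (mod 4), a square root of 1307 is 1307^((1447+1)/4) = 1307^362 mod 1447.
Repeated squaring: 1307^2≡789, 1307^4≡311, 1307^8≡1219, 1307^16≡1339, 1307^32≡88, 1307^64≡509, 1307^128≡68, 1307^256≡283 (mod 1447).
1307^362 = 1307^(256+64+32+8+2) ≡ 874 (mod 1447).
Check: 874² = 763876 ≡ 1307 (mod 1447). The two roots are 573 and 874.

573, 874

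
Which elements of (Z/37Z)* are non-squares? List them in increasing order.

Square k = 1,…,18 (k and 37−k give the same square):
1²=1, 2²=4, 3²=9, 4²=16, 5²=25, 6²=36, 7²≡12, 8²≡27, 9²≡7, 10²≡26, 11²≡10, 12²≡33, 13²≡21, 14²≡11, 15²≡3, 16²≡34, 17²≡30, 18²≡28 (mod 37).
The residues are {1, 3, 4, 7, 9, 10, 11, 12, 16, 21, 25, 26, 27, 28, 30, 33, 34, 36}; the non-residues are the remaining 18 nonzero classes.

2, 5, 6, 8, 13, 14, 15, 17, 18, 19, 20, 22, 23, 24, 29, 31, 32, 35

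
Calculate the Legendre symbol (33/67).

Euler's criterion: (33/67) ≡ 33^33 (mod 67).
33^2 ≡ 17 (mod 67)
33^4 ≡ 21 (mod 67)
33^8 ≡ 39 (mod 67)
33^16 ≡ 47 (mod 67)
33^32 ≡ 65 (mod 67)
33^33 = 33^(32+1) ≡ 1 (mod 67).
Result is 1, so (33/67) = 1.

1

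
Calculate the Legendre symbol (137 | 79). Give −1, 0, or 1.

Euler's criterion: (137/79) ≡ 58^39 (mod 79).
58^2 ≡ 46 (mod 79)
58^4 ≡ 62 (mod 79)
58^8 ≡ 52 (mod 79)
58^16 ≡ 18 (mod 79)
58^32 ≡ 8 (mod 79)
58^39 = 58^(32+4+2+1) ≡ 78 (mod 79).
Result is 78 ≡ −1, so (137/79) = −1.

-1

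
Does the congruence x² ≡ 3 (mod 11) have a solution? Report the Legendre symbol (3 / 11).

Reciprocity: 3 ≡ 3 and 11 ≡ 3 (mod 4), so (3/11) = −(11/3).
Reduce top mod 3: now compute (2/3).
Pull out 2: since 3 ≡ 3 (mod 8), (2/3) = -1.
Reached (1/3) = 1. Collecting the sign flips along the way, the symbol is +1.

1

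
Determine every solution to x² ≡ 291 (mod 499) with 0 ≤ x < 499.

203, 296

Since 499 ≡ 3 (mod 4), a square root of 291 is 291^((499+1)/4) = 291^125 mod 499.
Repeated squaring: 291^2≡350, 291^4≡245, 291^8≡145, 291^16≡67, 291^32≡497, 291^64≡4 (mod 499).
291^125 = 291^(64+32+16+8+4+1) ≡ 296 (mod 499).
Check: 296² = 87616 ≡ 291 (mod 499). The two roots are 203 and 296.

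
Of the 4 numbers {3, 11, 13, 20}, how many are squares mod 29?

(3/29) = -1 → non-residue.
(11/29) = -1 → non-residue.
(13/29) = +1 → QR.
(20/29) = +1 → QR.
Total quadratic residues among the 4: 2.

2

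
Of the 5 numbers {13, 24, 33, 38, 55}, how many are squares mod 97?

2

(13/97) = -1 → non-residue.
(24/97) = +1 → QR.
(33/97) = +1 → QR.
(38/97) = -1 → non-residue.
(55/97) = -1 → non-residue.
Total quadratic residues among the 5: 2.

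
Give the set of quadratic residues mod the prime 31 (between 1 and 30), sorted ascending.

Square k = 1,…,15 (k and 31−k give the same square):
1²=1, 2²=4, 3²=9, 4²=16, 5²=25, 6²≡5, 7²≡18, 8²≡2, 9²≡19, 10²≡7, 11²≡28, 12²≡20, 13²≡14, 14²≡10, 15²≡8 (mod 31).
So the quadratic residues mod 31 are {1, 2, 4, 5, 7, 8, 9, 10, 14, 16, 18, 19, 20, 25, 28}.

1,2,4,5,7,8,9,10,14,16,18,19,20,25,28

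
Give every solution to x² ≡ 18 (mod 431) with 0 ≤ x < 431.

133, 298

Since 431 ≡ 3 (mod 4), a square root of 18 is 18^((431+1)/4) = 18^108 mod 431.
Repeated squaring: 18^2≡324, 18^4≡243, 18^8≡2, 18^16≡4, 18^32≡16, 18^64≡256 (mod 431).
18^108 = 18^(64+32+8+4) ≡ 298 (mod 431).
Check: 298² = 88804 ≡ 18 (mod 431). The two roots are 133 and 298.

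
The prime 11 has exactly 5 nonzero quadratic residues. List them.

1 3 4 5 9

Square k = 1,…,5 (k and 11−k give the same square):
1²=1, 2²=4, 3²=9, 4²≡5, 5²≡3 (mod 11).
So the quadratic residues mod 11 are {1, 3, 4, 5, 9}.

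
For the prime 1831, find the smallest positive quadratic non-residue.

(2/1831) = +1, so 2 is a residue.
(3/1831) = −1, so 3 is the smallest positive non-residue mod 1831.

3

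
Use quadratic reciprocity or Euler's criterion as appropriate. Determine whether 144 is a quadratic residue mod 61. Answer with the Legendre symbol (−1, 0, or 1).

1

Euler's criterion: (144/61) ≡ 22^30 (mod 61).
22^2 ≡ 57 (mod 61)
22^4 ≡ 16 (mod 61)
22^8 ≡ 12 (mod 61)
22^16 ≡ 22 (mod 61)
22^30 = 22^(16+8+4+2) ≡ 1 (mod 61).
Result is 1, so (144/61) = 1.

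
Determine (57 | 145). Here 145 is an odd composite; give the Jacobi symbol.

-1

Reciprocity: 57 ≡ 1 and 145 ≡ 1 (mod 4), so (57/145) = +(145/57).
Reduce top mod 57: now compute (31/57).
Reciprocity: 31 ≡ 3 and 57 ≡ 1 (mod 4), so (31/57) = +(57/31).
Reduce top mod 31: now compute (26/31).
Pull out 2: since 31 ≡ 7 (mod 8), (2/31) = +1.
Reciprocity: 13 ≡ 1 and 31 ≡ 3 (mod 4), so (13/31) = +(31/13).
Reduce top mod 13: now compute (5/13).
Reciprocity: 5 ≡ 1 and 13 ≡ 1 (mod 4), so (5/13) = +(13/5).
Reduce top mod 5: now compute (3/5).
Reciprocity: 3 ≡ 3 and 5 ≡ 1 (mod 4), so (3/5) = +(5/3).
Reduce top mod 3: now compute (2/3).
Pull out 2: since 3 ≡ 3 (mod 8), (2/3) = -1.
Reached (1/3) = 1. Collecting the sign flips along the way, the symbol is -1.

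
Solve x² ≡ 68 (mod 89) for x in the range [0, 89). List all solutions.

89 ≡ 1 (mod 4), so we find a root by search.
Trying successive values, 35² = 1225 ≡ 68 (mod 89). The other root is 89 − 35 = 54.

35, 54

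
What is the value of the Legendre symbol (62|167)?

Pull out 2: since 167 ≡ 7 (mod 8), (2/167) = +1.
Reciprocity: 31 ≡ 3 and 167 ≡ 3 (mod 4), so (31/167) = −(167/31).
Reduce top mod 31: now compute (12/31).
Pull out 2^2: since 31 ≡ 7 (mod 8), (2/31) = +1, so (2/31)^2 = +1.
Reciprocity: 3 ≡ 3 and 31 ≡ 3 (mod 4), so (3/31) = −(31/3).
Reduce top mod 3: now compute (1/3).
Reached (1/3) = 1. Collecting the sign flips along the way, the symbol is +1.

1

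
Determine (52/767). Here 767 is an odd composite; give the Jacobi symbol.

Pull out 2^2: since 767 ≡ 7 (mod 8), (2/767) = +1, so (2/767)^2 = +1.
Reciprocity: 13 ≡ 1 and 767 ≡ 3 (mod 4), so (13/767) = +(767/13).
Reduce top mod 13: now compute (0/13).
Top reduces to 0: gcd > 1, so the symbol is 0.

0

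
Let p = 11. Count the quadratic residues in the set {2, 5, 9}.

(2/11) = -1 → non-residue.
(5/11) = +1 → QR.
(9/11) = +1 → QR.
Total quadratic residues among the 3: 2.

2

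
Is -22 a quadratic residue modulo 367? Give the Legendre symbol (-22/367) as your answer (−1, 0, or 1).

First reduce: -22 ≡ 345 (mod 367).
Reciprocity: 345 ≡ 1 and 367 ≡ 3 (mod 4), so (345/367) = +(367/345).
Reduce top mod 345: now compute (22/345).
Pull out 2: since 345 ≡ 1 (mod 8), (2/345) = +1.
Reciprocity: 11 ≡ 3 and 345 ≡ 1 (mod 4), so (11/345) = +(345/11).
Reduce top mod 11: now compute (4/11).
Pull out 2^2: since 11 ≡ 3 (mod 8), (2/11) = -1, so (2/11)^2 = +1.
Reached (1/11) = 1. Collecting the sign flips along the way, the symbol is +1.

1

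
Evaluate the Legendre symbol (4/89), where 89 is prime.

Pull out 2^2: since 89 ≡ 1 (mod 8), (2/89) = +1, so (2/89)^2 = +1.
Reached (1/89) = 1. Collecting the sign flips along the way, the symbol is +1.

1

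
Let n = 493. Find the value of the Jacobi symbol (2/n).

-1

Pull out 2: since 493 ≡ 5 (mod 8), (2/493) = -1.
Reached (1/493) = 1. Collecting the sign flips along the way, the symbol is -1.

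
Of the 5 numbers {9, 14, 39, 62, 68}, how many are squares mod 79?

2

(9/79) = +1 → QR.
(14/79) = -1 → non-residue.
(39/79) = -1 → non-residue.
(62/79) = +1 → QR.
(68/79) = -1 → non-residue.
Total quadratic residues among the 5: 2.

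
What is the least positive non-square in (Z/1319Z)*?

13

(2/1319) = +1, so 2 is a residue.
(3/1319) = +1, so 3 is a residue.
(4/1319) = +1, so 4 is a residue.
(5/1319) = +1, so 5 is a residue.
(6/1319) = +1, so 6 is a residue.
(7/1319) = +1, so 7 is a residue.
(8/1319) = +1, so 8 is a residue.
(9/1319) = +1, so 9 is a residue.
(10/1319) = +1, so 10 is a residue.
(11/1319) = +1, so 11 is a residue.
(12/1319) = +1, so 12 is a residue.
(13/1319) = −1, so 13 is the smallest positive non-residue mod 1319.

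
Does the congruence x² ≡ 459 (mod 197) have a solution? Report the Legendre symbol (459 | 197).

1

First reduce: 459 ≡ 65 (mod 197).
Reciprocity: 65 ≡ 1 and 197 ≡ 1 (mod 4), so (65/197) = +(197/65).
Reduce top mod 65: now compute (2/65).
Pull out 2: since 65 ≡ 1 (mod 8), (2/65) = +1.
Reached (1/65) = 1. Collecting the sign flips along the way, the symbol is +1.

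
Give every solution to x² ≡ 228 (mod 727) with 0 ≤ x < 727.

Since 727 ≡ 3 (mod 4), a square root of 228 is 228^((727+1)/4) = 228^182 mod 727.
Repeated squaring: 228^2≡367, 228^4≡194, 228^8≡559, 228^16≡598, 228^32≡647, 228^64≡584, 228^128≡93 (mod 727).
228^182 = 228^(128+32+16+4+2) ≡ 56 (mod 727).
Check: 56² = 3136 ≡ 228 (mod 727). The two roots are 56 and 671.

56, 671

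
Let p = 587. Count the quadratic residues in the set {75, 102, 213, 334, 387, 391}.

(75/587) = +1 → QR.
(102/587) = -1 → non-residue.
(213/587) = -1 → non-residue.
(334/587) = -1 → non-residue.
(387/587) = +1 → QR.
(391/587) = -1 → non-residue.
Total quadratic residues among the 6: 2.

2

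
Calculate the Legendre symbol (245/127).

-1

First reduce: 245 ≡ 118 (mod 127).
Pull out 2: since 127 ≡ 7 (mod 8), (2/127) = +1.
Reciprocity: 59 ≡ 3 and 127 ≡ 3 (mod 4), so (59/127) = −(127/59).
Reduce top mod 59: now compute (9/59).
Reciprocity: 9 ≡ 1 and 59 ≡ 3 (mod 4), so (9/59) = +(59/9).
Reduce top mod 9: now compute (5/9).
Reciprocity: 5 ≡ 1 and 9 ≡ 1 (mod 4), so (5/9) = +(9/5).
Reduce top mod 5: now compute (4/5).
Pull out 2^2: since 5 ≡ 5 (mod 8), (2/5) = -1, so (2/5)^2 = +1.
Reached (1/5) = 1. Collecting the sign flips along the way, the symbol is -1.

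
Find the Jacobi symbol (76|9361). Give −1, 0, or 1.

-1

Pull out 2^2: since 9361 ≡ 1 (mod 8), (2/9361) = +1, so (2/9361)^2 = +1.
Reciprocity: 19 ≡ 3 and 9361 ≡ 1 (mod 4), so (19/9361) = +(9361/19).
Reduce top mod 19: now compute (13/19).
Reciprocity: 13 ≡ 1 and 19 ≡ 3 (mod 4), so (13/19) = +(19/13).
Reduce top mod 13: now compute (6/13).
Pull out 2: since 13 ≡ 5 (mod 8), (2/13) = -1.
Reciprocity: 3 ≡ 3 and 13 ≡ 1 (mod 4), so (3/13) = +(13/3).
Reduce top mod 3: now compute (1/3).
Reached (1/3) = 1. Collecting the sign flips along the way, the symbol is -1.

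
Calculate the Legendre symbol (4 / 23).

1

Euler's criterion: (4/23) ≡ 4^11 (mod 23).
4^2 ≡ 16 (mod 23)
4^4 ≡ 3 (mod 23)
4^8 ≡ 9 (mod 23)
4^11 = 4^(8+2+1) ≡ 1 (mod 23).
Result is 1, so (4/23) = 1.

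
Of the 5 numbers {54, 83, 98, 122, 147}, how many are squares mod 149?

1

(54/149) = +1 → QR.
(83/149) = -1 → non-residue.
(98/149) = -1 → non-residue.
(122/149) = -1 → non-residue.
(147/149) = -1 → non-residue.
Total quadratic residues among the 5: 1.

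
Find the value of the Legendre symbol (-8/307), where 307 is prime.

1

Euler's criterion: (-8/307) ≡ 299^153 (mod 307).
299^2 ≡ 64 (mod 307)
299^4 ≡ 105 (mod 307)
299^8 ≡ 280 (mod 307)
299^16 ≡ 115 (mod 307)
299^32 ≡ 24 (mod 307)
299^64 ≡ 269 (mod 307)
299^128 ≡ 216 (mod 307)
299^153 = 299^(128+16+8+1) ≡ 1 (mod 307).
Result is 1, so (-8/307) = 1.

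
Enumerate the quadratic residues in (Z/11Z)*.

1,3,4,5,9

Square k = 1,…,5 (k and 11−k give the same square):
1²=1, 2²=4, 3²=9, 4²≡5, 5²≡3 (mod 11).
So the quadratic residues mod 11 are {1, 3, 4, 5, 9}.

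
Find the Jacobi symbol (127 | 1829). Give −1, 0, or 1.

-1

Reciprocity: 127 ≡ 3 and 1829 ≡ 1 (mod 4), so (127/1829) = +(1829/127).
Reduce top mod 127: now compute (51/127).
Reciprocity: 51 ≡ 3 and 127 ≡ 3 (mod 4), so (51/127) = −(127/51).
Reduce top mod 51: now compute (25/51).
Reciprocity: 25 ≡ 1 and 51 ≡ 3 (mod 4), so (25/51) = +(51/25).
Reduce top mod 25: now compute (1/25).
Reached (1/25) = 1. Collecting the sign flips along the way, the symbol is -1.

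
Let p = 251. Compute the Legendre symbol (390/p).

Euler's criterion: (390/251) ≡ 139^125 (mod 251).
139^2 ≡ 245 (mod 251)
139^4 ≡ 36 (mod 251)
139^8 ≡ 41 (mod 251)
139^16 ≡ 175 (mod 251)
139^32 ≡ 3 (mod 251)
139^64 ≡ 9 (mod 251)
139^125 = 139^(64+32+16+8+4+1) ≡ 250 (mod 251).
Result is 250 ≡ −1, so (390/251) = −1.

-1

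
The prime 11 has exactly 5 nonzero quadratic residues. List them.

Square k = 1,…,5 (k and 11−k give the same square):
1²=1, 2²=4, 3²=9, 4²≡5, 5²≡3 (mod 11).
So the quadratic residues mod 11 are {1, 3, 4, 5, 9}.

1, 3, 4, 5, 9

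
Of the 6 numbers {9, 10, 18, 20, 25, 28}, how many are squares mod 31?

6

(9/31) = +1 → QR.
(10/31) = +1 → QR.
(18/31) = +1 → QR.
(20/31) = +1 → QR.
(25/31) = +1 → QR.
(28/31) = +1 → QR.
Total quadratic residues among the 6: 6.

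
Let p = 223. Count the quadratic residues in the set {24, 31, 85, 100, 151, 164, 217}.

(24/223) = -1 → non-residue.
(31/223) = +1 → QR.
(85/223) = -1 → non-residue.
(100/223) = +1 → QR.
(151/223) = -1 → non-residue.
(164/223) = +1 → QR.
(217/223) = +1 → QR.
Total quadratic residues among the 7: 4.

4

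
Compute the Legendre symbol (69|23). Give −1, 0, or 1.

0

First reduce: 69 ≡ 0 (mod 23).
Top reduces to 0: gcd > 1, so the symbol is 0.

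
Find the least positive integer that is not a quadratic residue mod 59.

(2/59) = −1, so 2 is the smallest positive non-residue mod 59.

2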